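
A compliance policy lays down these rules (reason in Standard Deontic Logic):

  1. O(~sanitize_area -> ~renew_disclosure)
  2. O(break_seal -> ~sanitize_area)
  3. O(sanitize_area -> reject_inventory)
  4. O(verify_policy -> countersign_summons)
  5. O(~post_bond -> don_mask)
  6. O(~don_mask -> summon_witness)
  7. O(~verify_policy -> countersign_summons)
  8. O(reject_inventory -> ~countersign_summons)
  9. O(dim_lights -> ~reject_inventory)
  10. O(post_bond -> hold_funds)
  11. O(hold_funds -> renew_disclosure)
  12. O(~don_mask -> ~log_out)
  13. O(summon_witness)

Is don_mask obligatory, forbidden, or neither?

By case analysis on ~verify_policy: premise 7 gives O(~verify_policy -> countersign_summons) and premise 4 gives O(verify_policy -> countersign_summons), so O(countersign_summons) either way.
Premise 8 is O(reject_inventory -> ~countersign_summons); contrapositively O(countersign_summons -> ~reject_inventory). Since O(countersign_summons) holds, K gives O(~reject_inventory).
Premise 3, O(sanitize_area -> reject_inventory), contraposes to O(~reject_inventory -> ~sanitize_area); with O(~reject_inventory) we get O(~sanitize_area).
From O(~sanitize_area) and premise 1, O(~sanitize_area -> ~renew_disclosure), we obtain O(~renew_disclosure).
The contrapositive of premise 11 (O(hold_funds -> renew_disclosure)) is O(~renew_disclosure -> ~hold_funds), and O(~renew_disclosure) is already established, so O(~hold_funds).
The contrapositive of premise 10 (O(post_bond -> hold_funds)) is O(~hold_funds -> ~post_bond), and O(~hold_funds) is already established, so O(~post_bond).
Premise 5 is O(~post_bond -> don_mask); since O(~post_bond), deontic closure gives O(don_mask).
Premises 2, 6, 9, 12, 13 do not contribute to this derivation.
Hence don_mask is obligatory.

Obligatory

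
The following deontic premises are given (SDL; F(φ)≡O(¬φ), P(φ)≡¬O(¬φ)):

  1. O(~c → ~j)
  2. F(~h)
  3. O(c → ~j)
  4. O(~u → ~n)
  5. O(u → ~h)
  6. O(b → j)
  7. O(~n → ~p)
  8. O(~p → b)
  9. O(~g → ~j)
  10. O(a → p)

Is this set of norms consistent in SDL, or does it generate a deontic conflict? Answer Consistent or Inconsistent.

Premises 3 and 1 are O(c → ~j) and O(~c → ~j); every ideal world satisfies c or ~c, so in either case ~j holds — hence O(~j).
Premise 6 is O(b → j); contrapositively O(~j → ~b). Since O(~j) holds, K gives O(~b).
The contrapositive of premise 8 (O(~p → b)) is O(~b → p), and O(~b) is already established, so O(p).
The contrapositive of premise 7 (O(~n → ~p)) is O(p → n), and O(p) is already established, so O(n).
The contrapositive of premise 4 (O(~u → ~n)) is O(n → u), and O(n) is already established, so O(u).
From O(u) and premise 5, O(u → ~h), we obtain O(~h).
However, F(~h) at premise 2 amounts to O(h).
We now have both O(~h) and O(h) — h is simultaneously obligatory and forbidden, violating the D-axiom.

Inconsistent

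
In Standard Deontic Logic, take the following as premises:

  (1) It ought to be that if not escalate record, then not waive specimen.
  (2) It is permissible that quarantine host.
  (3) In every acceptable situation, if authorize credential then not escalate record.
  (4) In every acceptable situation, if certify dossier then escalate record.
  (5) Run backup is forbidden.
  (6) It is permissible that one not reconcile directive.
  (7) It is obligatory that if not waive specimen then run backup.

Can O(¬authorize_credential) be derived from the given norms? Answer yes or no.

Yes

F(run_backup) at premise 5 means O(¬run_backup).
The contrapositive of premise 7 (O(¬waive_specimen → run_backup)) is O(¬run_backup → waive_specimen), and O(¬run_backup) is already established, so O(waive_specimen).
The contrapositive of premise 1 (O(¬escalate_record → ¬waive_specimen)) is O(waive_specimen → escalate_record), and O(waive_specimen) is already established, so O(escalate_record).
The contrapositive of premise 3 (O(authorize_credential → ¬escalate_record)) is O(escalate_record → ¬authorize_credential), and O(escalate_record) is already established, so O(¬authorize_credential).
Premises 2, 4, 6 do not contribute to this derivation.
So O(¬authorize_credential) follows.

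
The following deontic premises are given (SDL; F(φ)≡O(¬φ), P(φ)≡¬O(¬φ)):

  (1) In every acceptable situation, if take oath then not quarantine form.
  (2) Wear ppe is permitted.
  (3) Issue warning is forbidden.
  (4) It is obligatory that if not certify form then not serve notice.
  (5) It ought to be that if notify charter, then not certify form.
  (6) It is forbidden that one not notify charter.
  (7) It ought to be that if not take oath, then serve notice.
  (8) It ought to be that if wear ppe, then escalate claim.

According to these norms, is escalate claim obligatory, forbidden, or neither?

Neither

Premise 8 is O(wear_ppe → escalate_claim), but O(wear_ppe) is not derivable from the premises (the permission P(wear_ppe) asserts only ¬O(¬wear_ppe), not O(wear_ppe)), so it does not yield O(escalate_claim).
No premise or chain of K-axiom applications forces O(escalate_claim), and none forces O(¬escalate_claim). So escalate_claim is neither obligatory nor forbidden under these norms.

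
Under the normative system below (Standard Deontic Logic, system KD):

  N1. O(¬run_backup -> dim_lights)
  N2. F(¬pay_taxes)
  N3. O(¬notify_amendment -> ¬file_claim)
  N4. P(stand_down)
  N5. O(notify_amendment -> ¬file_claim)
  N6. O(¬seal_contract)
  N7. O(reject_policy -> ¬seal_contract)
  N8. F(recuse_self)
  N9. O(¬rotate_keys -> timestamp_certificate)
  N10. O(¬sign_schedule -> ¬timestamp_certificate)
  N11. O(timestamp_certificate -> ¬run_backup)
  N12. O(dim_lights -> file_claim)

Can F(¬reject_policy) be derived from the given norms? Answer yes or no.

No

Premise 7 is O(reject_policy -> ¬seal_contract); even if O(¬seal_contract) held, inferring O(reject_policy) would be affirming the consequent — invalid.
No other premise forces O(reject_policy). An ideal world satisfying every premise can still have ¬reject_policy true, so F(¬reject_policy) is not derivable.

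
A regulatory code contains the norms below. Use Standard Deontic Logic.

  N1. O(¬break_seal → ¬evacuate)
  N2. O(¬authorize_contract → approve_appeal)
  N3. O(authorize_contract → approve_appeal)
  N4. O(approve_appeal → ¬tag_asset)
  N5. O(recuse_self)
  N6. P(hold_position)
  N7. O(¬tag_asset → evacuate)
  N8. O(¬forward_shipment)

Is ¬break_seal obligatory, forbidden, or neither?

Forbidden

By case analysis on authorize_contract: premise 3 gives O(authorize_contract → approve_appeal) and premise 2 gives O(¬authorize_contract → approve_appeal), so O(approve_appeal) either way.
Premise 4 is O(approve_appeal → ¬tag_asset); since O(approve_appeal), deontic closure gives O(¬tag_asset).
From O(¬tag_asset) and premise 7, O(¬tag_asset → evacuate), we obtain O(evacuate).
The contrapositive of premise 1 (O(¬break_seal → ¬evacuate)) is O(evacuate → break_seal), and O(evacuate) is already established, so O(break_seal).
Premises 5, 6, 8 do not contribute to this derivation.
Thus O(break_seal), which is F(¬break_seal): ¬break_seal is forbidden.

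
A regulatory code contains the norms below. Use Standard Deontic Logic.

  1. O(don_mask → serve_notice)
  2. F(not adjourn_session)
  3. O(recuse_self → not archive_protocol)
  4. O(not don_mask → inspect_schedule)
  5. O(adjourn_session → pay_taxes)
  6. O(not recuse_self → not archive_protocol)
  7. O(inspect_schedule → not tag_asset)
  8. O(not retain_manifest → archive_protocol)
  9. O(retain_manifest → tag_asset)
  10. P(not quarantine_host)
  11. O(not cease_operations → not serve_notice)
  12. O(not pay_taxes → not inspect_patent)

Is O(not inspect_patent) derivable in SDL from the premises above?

No

Premise 12 is O(not pay_taxes → not inspect_patent), but O(not pay_taxes) is not derivable from the premises, so it does not yield O(not inspect_patent).
No other premise forces O(not inspect_patent). An ideal world satisfying every premise can still have not inspect_patent false, so O(not inspect_patent) is not derivable.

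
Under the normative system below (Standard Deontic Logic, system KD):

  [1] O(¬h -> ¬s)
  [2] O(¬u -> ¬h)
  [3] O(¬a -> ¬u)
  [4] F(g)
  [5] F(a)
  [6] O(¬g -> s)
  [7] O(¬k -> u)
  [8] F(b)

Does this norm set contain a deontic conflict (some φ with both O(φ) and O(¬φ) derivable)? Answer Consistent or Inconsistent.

Premise 4 is F(g), i.e. O(¬g).
Premise 6 is O(¬g -> s); since O(¬g), deontic closure gives O(s).
Premise 1 is O(¬h -> ¬s); contrapositively O(s -> h). Since O(s) holds, K gives O(h).
Premise 2 is O(¬u -> ¬h); contrapositively O(h -> u). Since O(h) holds, K gives O(u).
The contrapositive of premise 3 (O(¬a -> ¬u)) is O(u -> a), and O(u) is already established, so O(a).
Yet premise 5 is F(a), i.e. O(¬a).
We now have both O(a) and O(¬a) — a is simultaneously obligatory and forbidden, violating the D-axiom.

Inconsistent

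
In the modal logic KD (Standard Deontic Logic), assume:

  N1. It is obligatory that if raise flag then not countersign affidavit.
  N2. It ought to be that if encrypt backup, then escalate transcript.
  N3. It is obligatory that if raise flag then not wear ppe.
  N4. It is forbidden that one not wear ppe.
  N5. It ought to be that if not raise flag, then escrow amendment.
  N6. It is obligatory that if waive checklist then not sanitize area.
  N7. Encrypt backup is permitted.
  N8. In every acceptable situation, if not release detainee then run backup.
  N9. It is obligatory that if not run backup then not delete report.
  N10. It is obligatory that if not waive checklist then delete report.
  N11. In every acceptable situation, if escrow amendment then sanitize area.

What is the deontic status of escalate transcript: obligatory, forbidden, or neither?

Neither

Premise 2 is O(encrypt_backup → escalate_transcript), but O(encrypt_backup) is not derivable from the premises (the permission P(encrypt_backup) asserts only ¬O(¬encrypt_backup), not O(encrypt_backup)), so it does not yield O(escalate_transcript).
No premise or chain of K-axiom applications forces O(escalate_transcript), and none forces O(¬escalate_transcript). So escalate_transcript is neither obligatory nor forbidden under these norms.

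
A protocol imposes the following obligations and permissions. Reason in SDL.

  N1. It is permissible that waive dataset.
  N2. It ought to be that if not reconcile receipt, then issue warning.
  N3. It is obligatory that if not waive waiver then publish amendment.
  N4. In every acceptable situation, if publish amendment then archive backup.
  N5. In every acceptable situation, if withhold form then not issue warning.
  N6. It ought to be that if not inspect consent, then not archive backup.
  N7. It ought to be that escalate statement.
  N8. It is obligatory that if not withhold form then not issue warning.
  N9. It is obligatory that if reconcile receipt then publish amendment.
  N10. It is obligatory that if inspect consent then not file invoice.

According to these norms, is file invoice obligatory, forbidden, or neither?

By case analysis on ¬withhold_form: premise 8 gives O(¬withhold_form → ¬issue_warning) and premise 5 gives O(withhold_form → ¬issue_warning), so O(¬issue_warning) either way.
The contrapositive of premise 2 (O(¬reconcile_receipt → issue_warning)) is O(¬issue_warning → reconcile_receipt), and O(¬issue_warning) is already established, so O(reconcile_receipt).
With premise 9, O(reconcile_receipt → publish_amendment), the K-axiom yields O(publish_amendment).
Premise 4 is O(publish_amendment → archive_backup); since O(publish_amendment), deontic closure gives O(archive_backup).
Premise 6 is O(¬inspect_consent → ¬archive_backup); contrapositively O(archive_backup → inspect_consent). Since O(archive_backup) holds, K gives O(inspect_consent).
From O(inspect_consent) and premise 10, O(inspect_consent → ¬file_invoice), we obtain O(¬file_invoice).
Premises 1, 3, 7 do not contribute to this derivation.
Thus O(¬file_invoice), which is F(file_invoice): file_invoice is forbidden.

Forbidden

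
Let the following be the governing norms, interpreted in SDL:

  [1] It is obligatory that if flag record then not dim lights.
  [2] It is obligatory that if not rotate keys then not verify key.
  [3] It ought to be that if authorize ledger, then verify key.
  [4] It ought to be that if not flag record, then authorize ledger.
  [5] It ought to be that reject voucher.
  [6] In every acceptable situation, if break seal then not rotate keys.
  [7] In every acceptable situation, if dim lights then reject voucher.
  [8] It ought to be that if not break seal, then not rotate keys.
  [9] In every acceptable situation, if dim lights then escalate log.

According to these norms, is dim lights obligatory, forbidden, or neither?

Forbidden

By case analysis on break_seal: premise 6 gives O(break_seal → ¬rotate_keys) and premise 8 gives O(¬break_seal → ¬rotate_keys), so O(¬rotate_keys) either way.
Applying K to premise 2 (O(¬rotate_keys → ¬verify_key)) and O(¬rotate_keys) yields O(¬verify_key).
Premise 3 is O(authorize_ledger → verify_key); contrapositively O(¬verify_key → ¬authorize_ledger). Since O(¬verify_key) holds, K gives O(¬authorize_ledger).
Premise 4 is O(¬flag_record → authorize_ledger); contrapositively O(¬authorize_ledger → flag_record). Since O(¬authorize_ledger) holds, K gives O(flag_record).
With premise 1, O(flag_record → ¬dim_lights), the K-axiom yields O(¬dim_lights).
Premises 5, 7, 9 do not contribute to this derivation.
Thus O(¬dim_lights), which is F(dim_lights): dim_lights is forbidden.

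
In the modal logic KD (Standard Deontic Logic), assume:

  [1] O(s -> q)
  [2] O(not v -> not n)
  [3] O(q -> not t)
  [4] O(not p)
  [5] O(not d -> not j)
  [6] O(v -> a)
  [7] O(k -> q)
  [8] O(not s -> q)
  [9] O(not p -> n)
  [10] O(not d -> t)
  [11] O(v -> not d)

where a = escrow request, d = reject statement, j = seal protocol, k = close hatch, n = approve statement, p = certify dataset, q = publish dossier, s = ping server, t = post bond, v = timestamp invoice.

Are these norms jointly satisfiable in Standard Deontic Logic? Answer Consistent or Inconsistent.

Premises 8 and 1 are O(not s -> q) and O(s -> q); every ideal world satisfies not s or s, so in either case q holds — hence O(q).
Premise 3 is O(q -> not t); since O(q), deontic closure gives O(not t).
Premise 10 is O(not d -> t); contrapositively O(not t -> d). Since O(not t) holds, K gives O(d).
Premise 11, O(v -> not d), contraposes to O(d -> not v); with O(d) we get O(not v).
With premise 2, O(not v -> not n), the K-axiom yields O(not n).
The contrapositive of premise 9 (O(not p -> n)) is O(not n -> p), and O(not n) is already established, so O(p).
However, premise 4 gives O(not p).
We now have both O(p) and O(not p) — p is simultaneously obligatory and forbidden, violating the D-axiom.

Inconsistent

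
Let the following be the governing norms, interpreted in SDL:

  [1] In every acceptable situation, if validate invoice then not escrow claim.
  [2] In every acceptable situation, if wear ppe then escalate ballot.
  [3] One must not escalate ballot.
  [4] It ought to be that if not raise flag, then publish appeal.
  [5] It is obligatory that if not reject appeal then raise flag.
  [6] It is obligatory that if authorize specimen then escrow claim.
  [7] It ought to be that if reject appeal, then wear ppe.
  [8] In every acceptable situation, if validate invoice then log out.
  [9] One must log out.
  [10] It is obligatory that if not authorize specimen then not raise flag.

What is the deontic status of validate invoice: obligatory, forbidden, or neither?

Forbidden

F(escalate_ballot) at premise 3 means O(¬escalate_ballot).
Premise 2 is O(wear_ppe → escalate_ballot); contrapositively O(¬escalate_ballot → ¬wear_ppe). Since O(¬escalate_ballot) holds, K gives O(¬wear_ppe).
Premise 7, O(reject_appeal → wear_ppe), contraposes to O(¬wear_ppe → ¬reject_appeal); with O(¬wear_ppe) we get O(¬reject_appeal).
Premise 5 is O(¬reject_appeal → raise_flag); since O(¬reject_appeal), deontic closure gives O(raise_flag).
The contrapositive of premise 10 (O(¬authorize_specimen → ¬raise_flag)) is O(raise_flag → authorize_specimen), and O(raise_flag) is already established, so O(authorize_specimen).
Applying K to premise 6 (O(authorize_specimen → escrow_claim)) and O(authorize_specimen) yields O(escrow_claim).
The contrapositive of premise 1 (O(validate_invoice → ¬escrow_claim)) is O(escrow_claim → ¬validate_invoice), and O(escrow_claim) is already established, so O(¬validate_invoice).
Premises 4, 8, 9 do not contribute to this derivation.
Thus O(¬validate_invoice), which is F(validate_invoice): validate_invoice is forbidden.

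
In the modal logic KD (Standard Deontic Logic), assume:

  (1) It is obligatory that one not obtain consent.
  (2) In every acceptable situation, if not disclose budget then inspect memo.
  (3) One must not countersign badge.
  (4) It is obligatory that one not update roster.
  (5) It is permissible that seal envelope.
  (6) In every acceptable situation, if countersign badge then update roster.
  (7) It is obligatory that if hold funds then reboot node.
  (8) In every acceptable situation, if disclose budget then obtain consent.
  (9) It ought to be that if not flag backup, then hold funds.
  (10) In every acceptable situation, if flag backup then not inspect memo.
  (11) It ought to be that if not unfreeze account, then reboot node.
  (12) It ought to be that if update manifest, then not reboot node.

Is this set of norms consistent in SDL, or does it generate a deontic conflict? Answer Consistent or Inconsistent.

Consistent

Premise 6 is O(countersign_badge → update_roster), but O(countersign_badge) is not derivable from the premises, so it does not yield O(update_roster).
So O(update_roster) is not derivable, and the apparent clash with O(¬update_roster) does not arise.
A world satisfying every obligation exists (e.g. countersign_badge=false, disclose_budget=false, flag_backup=false, hold_funds=true, inspect_memo=true, obtain_consent=false, reboot_node=true, seal_envelope=false, unfreeze_account=false, update_manifest=false, update_roster=false); no atom is both obligatory and forbidden, so the set is consistent.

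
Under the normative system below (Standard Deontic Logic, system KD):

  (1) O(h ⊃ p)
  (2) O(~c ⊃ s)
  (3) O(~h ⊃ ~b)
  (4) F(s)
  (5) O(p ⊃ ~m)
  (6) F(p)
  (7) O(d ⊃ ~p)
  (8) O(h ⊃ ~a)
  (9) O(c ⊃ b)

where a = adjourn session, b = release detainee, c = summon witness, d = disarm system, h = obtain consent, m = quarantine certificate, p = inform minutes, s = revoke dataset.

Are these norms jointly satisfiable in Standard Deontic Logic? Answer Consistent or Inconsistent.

Premise 6, F(p), is equivalent to O(~p).
The contrapositive of premise 1 (O(h ⊃ p)) is O(~p ⊃ ~h), and O(~p) is already established, so O(~h).
Premise 3 is O(~h ⊃ ~b); since O(~h), deontic closure gives O(~b).
Premise 9, O(c ⊃ b), contraposes to O(~b ⊃ ~c); with O(~b) we get O(~c).
Applying K to premise 2 (O(~c ⊃ s)) and O(~c) yields O(s).
However, F(s) at premise 4 amounts to O(~s).
We now have both O(s) and O(~s) — s is simultaneously obligatory and forbidden, violating the D-axiom.

Inconsistent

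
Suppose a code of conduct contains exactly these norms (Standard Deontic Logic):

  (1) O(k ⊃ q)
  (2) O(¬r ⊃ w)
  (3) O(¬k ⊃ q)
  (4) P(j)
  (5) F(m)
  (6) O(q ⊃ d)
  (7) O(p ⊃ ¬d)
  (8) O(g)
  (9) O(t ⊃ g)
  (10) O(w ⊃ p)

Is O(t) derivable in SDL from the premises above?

Premise 9 is O(t ⊃ g); even if O(g) held, inferring O(t) would be affirming the consequent — invalid.
No other premise forces O(t). An ideal world satisfying every premise can still have t false, so O(t) is not derivable.

No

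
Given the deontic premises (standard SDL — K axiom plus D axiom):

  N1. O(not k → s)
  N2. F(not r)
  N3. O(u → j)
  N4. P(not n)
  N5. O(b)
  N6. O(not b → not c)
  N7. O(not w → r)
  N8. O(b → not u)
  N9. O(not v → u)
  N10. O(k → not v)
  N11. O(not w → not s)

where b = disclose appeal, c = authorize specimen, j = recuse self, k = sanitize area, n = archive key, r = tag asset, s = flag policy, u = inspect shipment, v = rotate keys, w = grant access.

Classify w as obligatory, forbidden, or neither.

Premise 5 states O(b) outright.
With premise 8, O(b → not u), the K-axiom yields O(not u).
The contrapositive of premise 9 (O(not v → u)) is O(not u → v), and O(not u) is already established, so O(v).
Premise 10 is O(k → not v); contrapositively O(v → not k). Since O(v) holds, K gives O(not k).
Applying K to premise 1 (O(not k → s)) and O(not k) yields O(s).
The contrapositive of premise 11 (O(not w → not s)) is O(s → w), and O(s) is already established, so O(w).
Premises 2, 3, 4, 6, 7 do not contribute to this derivation.
Hence w is obligatory.

Obligatory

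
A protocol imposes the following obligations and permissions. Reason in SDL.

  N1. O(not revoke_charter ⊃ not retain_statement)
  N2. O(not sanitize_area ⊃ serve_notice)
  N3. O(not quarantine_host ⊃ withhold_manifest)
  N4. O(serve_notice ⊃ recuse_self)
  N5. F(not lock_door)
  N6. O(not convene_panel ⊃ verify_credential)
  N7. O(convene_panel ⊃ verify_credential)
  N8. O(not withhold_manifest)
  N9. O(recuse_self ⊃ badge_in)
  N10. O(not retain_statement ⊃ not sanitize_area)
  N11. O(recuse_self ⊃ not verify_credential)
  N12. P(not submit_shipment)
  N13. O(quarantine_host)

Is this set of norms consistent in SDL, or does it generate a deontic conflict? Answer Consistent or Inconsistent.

Premise 3 is O(not quarantine_host ⊃ withhold_manifest), but O(not quarantine_host) is not derivable from the premises, so it does not yield O(withhold_manifest).
So O(withhold_manifest) is not derivable, and the apparent clash with O(not withhold_manifest) does not arise.
A world satisfying every obligation exists (e.g. badge_in=false, convene_panel=false, lock_door=true, quarantine_host=true, recuse_self=false, retain_statement=true, revoke_charter=true, sanitize_area=true, serve_notice=false, submit_shipment=false, verify_credential=true, withhold_manifest=false); no atom is both obligatory and forbidden, so the set is consistent.

Consistent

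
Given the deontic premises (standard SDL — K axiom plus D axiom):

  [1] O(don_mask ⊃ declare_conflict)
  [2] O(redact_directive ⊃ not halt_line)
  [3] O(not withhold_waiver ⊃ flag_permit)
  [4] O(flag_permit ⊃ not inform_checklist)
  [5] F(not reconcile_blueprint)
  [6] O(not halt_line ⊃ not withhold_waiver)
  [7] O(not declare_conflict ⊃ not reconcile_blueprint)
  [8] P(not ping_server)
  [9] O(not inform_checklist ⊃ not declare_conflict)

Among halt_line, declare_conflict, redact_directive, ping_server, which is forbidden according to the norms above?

redact_directive

Premise 5, F(not reconcile_blueprint), is equivalent to O(reconcile_blueprint).
Premise 7 is O(not declare_conflict ⊃ not reconcile_blueprint); contrapositively O(reconcile_blueprint ⊃ declare_conflict). Since O(reconcile_blueprint) holds, K gives O(declare_conflict).
The contrapositive of premise 9 (O(not inform_checklist ⊃ not declare_conflict)) is O(declare_conflict ⊃ inform_checklist), and O(declare_conflict) is already established, so O(inform_checklist).
The contrapositive of premise 4 (O(flag_permit ⊃ not inform_checklist)) is O(inform_checklist ⊃ not flag_permit), and O(inform_checklist) is already established, so O(not flag_permit).
The contrapositive of premise 3 (O(not withhold_waiver ⊃ flag_permit)) is O(not flag_permit ⊃ withhold_waiver), and O(not flag_permit) is already established, so O(withhold_waiver).
The contrapositive of premise 6 (O(not halt_line ⊃ not withhold_waiver)) is O(withhold_waiver ⊃ halt_line), and O(withhold_waiver) is already established, so O(halt_line).
Premise 2, O(redact_directive ⊃ not halt_line), contraposes to O(halt_line ⊃ not redact_directive); with O(halt_line) we get O(not redact_directive).
So O(not redact_directive) holds, i.e. redact_directive is forbidden. None of the other listed options is forbidden under the premises.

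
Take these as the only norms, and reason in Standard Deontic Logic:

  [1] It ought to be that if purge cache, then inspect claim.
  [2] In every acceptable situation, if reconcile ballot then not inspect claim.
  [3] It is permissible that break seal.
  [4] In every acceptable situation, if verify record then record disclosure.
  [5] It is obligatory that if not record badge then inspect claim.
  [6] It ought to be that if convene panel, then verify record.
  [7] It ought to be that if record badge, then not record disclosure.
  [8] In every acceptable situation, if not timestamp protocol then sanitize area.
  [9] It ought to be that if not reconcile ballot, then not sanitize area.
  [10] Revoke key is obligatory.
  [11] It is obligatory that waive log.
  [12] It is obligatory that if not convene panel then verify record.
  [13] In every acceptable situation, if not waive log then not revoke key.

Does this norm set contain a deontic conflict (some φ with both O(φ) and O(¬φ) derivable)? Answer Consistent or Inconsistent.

Premise 13 is O(¬waive_log → ¬revoke_key), but O(¬waive_log) is not derivable from the premises, so it does not yield O(¬revoke_key).
So O(¬revoke_key) is not derivable, and the apparent clash with O(revoke_key) does not arise.
A world satisfying every obligation exists (e.g. break_seal=false, convene_panel=false, inspect_claim=true, purge_cache=false, reconcile_ballot=false, record_badge=false, record_disclosure=true, revoke_key=true, sanitize_area=false, timestamp_protocol=true, verify_record=true, waive_log=true); no atom is both obligatory and forbidden, so the set is consistent.

Consistent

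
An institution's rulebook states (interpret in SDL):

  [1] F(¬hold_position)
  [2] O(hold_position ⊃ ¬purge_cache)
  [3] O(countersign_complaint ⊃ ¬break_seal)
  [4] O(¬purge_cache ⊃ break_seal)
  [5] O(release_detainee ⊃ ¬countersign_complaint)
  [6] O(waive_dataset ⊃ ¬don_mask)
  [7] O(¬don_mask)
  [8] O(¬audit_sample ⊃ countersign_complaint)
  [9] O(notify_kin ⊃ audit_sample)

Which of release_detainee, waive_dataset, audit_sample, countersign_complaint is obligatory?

audit_sample

F(¬hold_position) at premise 1 means O(hold_position).
Applying K to premise 2 (O(hold_position ⊃ ¬purge_cache)) and O(hold_position) yields O(¬purge_cache).
Applying K to premise 4 (O(¬purge_cache ⊃ break_seal)) and O(¬purge_cache) yields O(break_seal).
Premise 3 is O(countersign_complaint ⊃ ¬break_seal); contrapositively O(break_seal ⊃ ¬countersign_complaint). Since O(break_seal) holds, K gives O(¬countersign_complaint).
Premise 8 is O(¬audit_sample ⊃ countersign_complaint); contrapositively O(¬countersign_complaint ⊃ audit_sample). Since O(¬countersign_complaint) holds, K gives O(audit_sample).
So O(audit_sample) holds — audit_sample is obligatory. None of the other listed options is made obligatory by any chain of premises.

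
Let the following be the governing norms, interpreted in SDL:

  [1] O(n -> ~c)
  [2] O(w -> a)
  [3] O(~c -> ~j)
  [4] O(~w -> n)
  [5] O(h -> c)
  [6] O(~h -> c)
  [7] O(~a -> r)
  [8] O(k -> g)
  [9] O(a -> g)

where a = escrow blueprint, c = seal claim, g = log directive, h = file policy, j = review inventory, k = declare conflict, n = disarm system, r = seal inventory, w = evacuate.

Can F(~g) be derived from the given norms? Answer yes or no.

Yes

By case analysis on h: premise 5 gives O(h -> c) and premise 6 gives O(~h -> c), so O(c) either way.
Premise 1, O(n -> ~c), contraposes to O(c -> ~n); with O(c) we get O(~n).
Premise 4, O(~w -> n), contraposes to O(~n -> w); with O(~n) we get O(w).
With premise 2, O(w -> a), the K-axiom yields O(a).
From O(a) and premise 9, O(a -> g), we obtain O(g).
Premises 3, 7, 8 do not contribute to this derivation.
So O(g) holds, i.e. F(~g). The claim follows.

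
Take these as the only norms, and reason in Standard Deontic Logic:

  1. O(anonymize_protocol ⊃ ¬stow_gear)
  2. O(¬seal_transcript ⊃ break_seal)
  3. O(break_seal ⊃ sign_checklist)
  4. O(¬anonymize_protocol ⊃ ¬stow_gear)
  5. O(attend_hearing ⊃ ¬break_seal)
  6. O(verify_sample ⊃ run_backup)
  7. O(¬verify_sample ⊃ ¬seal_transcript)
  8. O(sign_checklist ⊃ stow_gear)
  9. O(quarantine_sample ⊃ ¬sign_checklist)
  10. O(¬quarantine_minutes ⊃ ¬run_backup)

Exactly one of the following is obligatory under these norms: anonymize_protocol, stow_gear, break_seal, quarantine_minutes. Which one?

By case analysis on anonymize_protocol: premise 1 gives O(anonymize_protocol ⊃ ¬stow_gear) and premise 4 gives O(¬anonymize_protocol ⊃ ¬stow_gear), so O(¬stow_gear) either way.
The contrapositive of premise 8 (O(sign_checklist ⊃ stow_gear)) is O(¬stow_gear ⊃ ¬sign_checklist), and O(¬stow_gear) is already established, so O(¬sign_checklist).
Premise 3 is O(break_seal ⊃ sign_checklist); contrapositively O(¬sign_checklist ⊃ ¬break_seal). Since O(¬sign_checklist) holds, K gives O(¬break_seal).
Premise 2 is O(¬seal_transcript ⊃ break_seal); contrapositively O(¬break_seal ⊃ seal_transcript). Since O(¬break_seal) holds, K gives O(seal_transcript).
Premise 7 is O(¬verify_sample ⊃ ¬seal_transcript); contrapositively O(seal_transcript ⊃ verify_sample). Since O(seal_transcript) holds, K gives O(verify_sample).
With premise 6, O(verify_sample ⊃ run_backup), the K-axiom yields O(run_backup).
The contrapositive of premise 10 (O(¬quarantine_minutes ⊃ ¬run_backup)) is O(run_backup ⊃ quarantine_minutes), and O(run_backup) is already established, so O(quarantine_minutes).
So O(quarantine_minutes) holds — quarantine_minutes is obligatory. None of the other listed options is made obligatory by any chain of premises.

quarantine_minutes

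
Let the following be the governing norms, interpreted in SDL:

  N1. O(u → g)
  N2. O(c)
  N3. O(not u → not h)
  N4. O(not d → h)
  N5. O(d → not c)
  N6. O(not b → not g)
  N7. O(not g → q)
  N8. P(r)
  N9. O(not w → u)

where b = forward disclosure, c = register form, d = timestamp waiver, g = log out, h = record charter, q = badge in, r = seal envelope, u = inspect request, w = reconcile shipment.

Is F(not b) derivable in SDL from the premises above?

Yes

Premise 2 gives O(c).
Premise 5 is O(d → not c); contrapositively O(c → not d). Since O(c) holds, K gives O(not d).
Applying K to premise 4 (O(not d → h)) and O(not d) yields O(h).
Premise 3, O(not u → not h), contraposes to O(h → u); with O(h) we get O(u).
With premise 1, O(u → g), the K-axiom yields O(g).
Premise 6 is O(not b → not g); contrapositively O(g → b). Since O(g) holds, K gives O(b).
Premises 7, 8, 9 do not contribute to this derivation.
So O(b) holds, i.e. F(not b). The claim follows.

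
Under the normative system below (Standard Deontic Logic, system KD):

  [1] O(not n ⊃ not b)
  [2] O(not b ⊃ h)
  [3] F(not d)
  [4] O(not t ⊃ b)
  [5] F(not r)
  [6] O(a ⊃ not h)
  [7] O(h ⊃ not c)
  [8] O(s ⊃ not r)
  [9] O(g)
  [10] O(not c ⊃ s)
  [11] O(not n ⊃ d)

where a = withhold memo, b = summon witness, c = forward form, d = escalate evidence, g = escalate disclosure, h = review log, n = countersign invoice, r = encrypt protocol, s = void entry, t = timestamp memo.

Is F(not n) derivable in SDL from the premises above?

Premise 5, F(not r), is equivalent to O(r).
Premise 8, O(s ⊃ not r), contraposes to O(r ⊃ not s); with O(r) we get O(not s).
The contrapositive of premise 10 (O(not c ⊃ s)) is O(not s ⊃ c), and O(not s) is already established, so O(c).
Premise 7, O(h ⊃ not c), contraposes to O(c ⊃ not h); with O(c) we get O(not h).
The contrapositive of premise 2 (O(not b ⊃ h)) is O(not h ⊃ b), and O(not h) is already established, so O(b).
Premise 1, O(not n ⊃ not b), contraposes to O(b ⊃ n); with O(b) we get O(n).
Premises 3, 4, 6, 9, 11 do not contribute to this derivation.
So O(n) holds, i.e. F(not n). The claim follows.

Yes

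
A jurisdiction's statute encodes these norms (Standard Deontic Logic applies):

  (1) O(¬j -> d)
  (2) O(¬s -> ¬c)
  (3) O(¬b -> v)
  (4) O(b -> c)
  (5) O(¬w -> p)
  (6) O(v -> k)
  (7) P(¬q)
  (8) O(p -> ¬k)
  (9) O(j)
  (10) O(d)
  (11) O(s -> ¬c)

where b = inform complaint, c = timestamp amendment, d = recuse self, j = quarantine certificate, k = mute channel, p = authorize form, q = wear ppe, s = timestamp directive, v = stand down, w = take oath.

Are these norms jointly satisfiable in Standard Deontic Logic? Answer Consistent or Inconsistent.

Premise 1 is O(¬j -> d); even if O(d) held, inferring O(¬j) would be affirming the consequent — invalid.
So O(¬j) is not derivable, and the apparent clash with O(j) does not arise.
A world satisfying every obligation exists (e.g. b=false, c=false, d=true, j=true, k=true, p=false, q=false, s=false, v=true, w=true); no atom is both obligatory and forbidden, so the set is consistent.

Consistent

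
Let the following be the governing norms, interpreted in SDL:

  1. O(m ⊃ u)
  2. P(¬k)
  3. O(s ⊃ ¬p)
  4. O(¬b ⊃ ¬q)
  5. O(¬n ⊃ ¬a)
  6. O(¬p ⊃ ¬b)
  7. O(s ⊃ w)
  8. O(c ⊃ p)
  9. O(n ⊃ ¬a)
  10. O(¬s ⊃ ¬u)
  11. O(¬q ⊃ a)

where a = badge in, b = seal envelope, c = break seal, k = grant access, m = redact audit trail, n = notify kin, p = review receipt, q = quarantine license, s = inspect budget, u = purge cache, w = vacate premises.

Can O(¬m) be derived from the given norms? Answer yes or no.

Yes

By case analysis on ¬n: premise 5 gives O(¬n ⊃ ¬a) and premise 9 gives O(n ⊃ ¬a), so O(¬a) either way.
The contrapositive of premise 11 (O(¬q ⊃ a)) is O(¬a ⊃ q), and O(¬a) is already established, so O(q).
The contrapositive of premise 4 (O(¬b ⊃ ¬q)) is O(q ⊃ b), and O(q) is already established, so O(b).
Premise 6 is O(¬p ⊃ ¬b); contrapositively O(b ⊃ p). Since O(b) holds, K gives O(p).
Premise 3, O(s ⊃ ¬p), contraposes to O(p ⊃ ¬s); with O(p) we get O(¬s).
Applying K to premise 10 (O(¬s ⊃ ¬u)) and O(¬s) yields O(¬u).
The contrapositive of premise 1 (O(m ⊃ u)) is O(¬u ⊃ ¬m), and O(¬u) is already established, so O(¬m).
Premises 2, 7, 8 do not contribute to this derivation.
So O(¬m) follows.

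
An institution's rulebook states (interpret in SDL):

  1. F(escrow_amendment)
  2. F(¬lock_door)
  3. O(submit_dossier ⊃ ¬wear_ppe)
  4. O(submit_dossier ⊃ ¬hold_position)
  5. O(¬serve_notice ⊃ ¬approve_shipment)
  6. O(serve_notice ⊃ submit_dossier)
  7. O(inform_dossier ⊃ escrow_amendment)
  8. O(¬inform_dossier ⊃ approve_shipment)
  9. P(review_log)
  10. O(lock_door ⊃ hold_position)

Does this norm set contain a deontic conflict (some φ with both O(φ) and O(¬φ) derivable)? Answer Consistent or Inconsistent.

F(¬lock_door) at premise 2 means O(lock_door).
Applying K to premise 10 (O(lock_door ⊃ hold_position)) and O(lock_door) yields O(hold_position).
Premise 4 is O(submit_dossier ⊃ ¬hold_position); contrapositively O(hold_position ⊃ ¬submit_dossier). Since O(hold_position) holds, K gives O(¬submit_dossier).
The contrapositive of premise 6 (O(serve_notice ⊃ submit_dossier)) is O(¬submit_dossier ⊃ ¬serve_notice), and O(¬submit_dossier) is already established, so O(¬serve_notice).
Premise 5 is O(¬serve_notice ⊃ ¬approve_shipment); since O(¬serve_notice), deontic closure gives O(¬approve_shipment).
The contrapositive of premise 8 (O(¬inform_dossier ⊃ approve_shipment)) is O(¬approve_shipment ⊃ inform_dossier), and O(¬approve_shipment) is already established, so O(inform_dossier).
From O(inform_dossier) and premise 7, O(inform_dossier ⊃ escrow_amendment), we obtain O(escrow_amendment).
But premise 1, F(escrow_amendment), means O(¬escrow_amendment).
We now have both O(escrow_amendment) and O(¬escrow_amendment) — escrow_amendment is simultaneously obligatory and forbidden, violating the D-axiom.

Inconsistent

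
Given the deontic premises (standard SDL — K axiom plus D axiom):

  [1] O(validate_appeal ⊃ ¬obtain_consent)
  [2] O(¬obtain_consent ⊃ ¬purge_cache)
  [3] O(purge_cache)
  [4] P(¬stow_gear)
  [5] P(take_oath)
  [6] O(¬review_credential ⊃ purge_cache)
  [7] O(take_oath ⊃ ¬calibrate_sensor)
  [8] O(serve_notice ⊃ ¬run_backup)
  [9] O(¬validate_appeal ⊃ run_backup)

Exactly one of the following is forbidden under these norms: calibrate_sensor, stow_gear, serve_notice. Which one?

serve_notice

Premise 3 gives O(purge_cache).
Premise 2 is O(¬obtain_consent ⊃ ¬purge_cache); contrapositively O(purge_cache ⊃ obtain_consent). Since O(purge_cache) holds, K gives O(obtain_consent).
Premise 1 is O(validate_appeal ⊃ ¬obtain_consent); contrapositively O(obtain_consent ⊃ ¬validate_appeal). Since O(obtain_consent) holds, K gives O(¬validate_appeal).
With premise 9, O(¬validate_appeal ⊃ run_backup), the K-axiom yields O(run_backup).
Premise 8 is O(serve_notice ⊃ ¬run_backup); contrapositively O(run_backup ⊃ ¬serve_notice). Since O(run_backup) holds, K gives O(¬serve_notice).
So O(¬serve_notice) holds, i.e. serve_notice is forbidden. None of the other listed options is forbidden under the premises.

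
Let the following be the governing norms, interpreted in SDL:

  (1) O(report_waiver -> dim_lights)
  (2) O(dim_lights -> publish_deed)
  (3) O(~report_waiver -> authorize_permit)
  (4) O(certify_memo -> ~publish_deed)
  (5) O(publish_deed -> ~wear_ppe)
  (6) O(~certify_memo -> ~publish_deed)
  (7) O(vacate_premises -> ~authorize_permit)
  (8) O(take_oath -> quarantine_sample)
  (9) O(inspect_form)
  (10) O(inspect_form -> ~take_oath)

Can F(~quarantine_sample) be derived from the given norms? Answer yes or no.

No

Premise 8 is O(take_oath -> quarantine_sample), but O(take_oath) is not derivable from the premises, so it does not yield O(quarantine_sample).
No other premise forces O(quarantine_sample). An ideal world satisfying every premise can still have ~quarantine_sample true, so F(~quarantine_sample) is not derivable.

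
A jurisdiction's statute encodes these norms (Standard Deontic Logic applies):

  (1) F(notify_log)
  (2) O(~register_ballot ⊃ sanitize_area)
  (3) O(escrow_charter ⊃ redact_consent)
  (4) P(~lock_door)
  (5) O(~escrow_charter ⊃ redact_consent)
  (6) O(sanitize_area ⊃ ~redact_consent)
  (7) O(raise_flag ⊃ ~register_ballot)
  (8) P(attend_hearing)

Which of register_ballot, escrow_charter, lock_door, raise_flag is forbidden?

By case analysis on ~escrow_charter: premise 5 gives O(~escrow_charter ⊃ redact_consent) and premise 3 gives O(escrow_charter ⊃ redact_consent), so O(redact_consent) either way.
Premise 6, O(sanitize_area ⊃ ~redact_consent), contraposes to O(redact_consent ⊃ ~sanitize_area); with O(redact_consent) we get O(~sanitize_area).
Premise 2 is O(~register_ballot ⊃ sanitize_area); contrapositively O(~sanitize_area ⊃ register_ballot). Since O(~sanitize_area) holds, K gives O(register_ballot).
Premise 7, O(raise_flag ⊃ ~register_ballot), contraposes to O(register_ballot ⊃ ~raise_flag); with O(register_ballot) we get O(~raise_flag).
So O(~raise_flag) holds, i.e. raise_flag is forbidden. None of the other listed options is forbidden under the premises.

raise_flag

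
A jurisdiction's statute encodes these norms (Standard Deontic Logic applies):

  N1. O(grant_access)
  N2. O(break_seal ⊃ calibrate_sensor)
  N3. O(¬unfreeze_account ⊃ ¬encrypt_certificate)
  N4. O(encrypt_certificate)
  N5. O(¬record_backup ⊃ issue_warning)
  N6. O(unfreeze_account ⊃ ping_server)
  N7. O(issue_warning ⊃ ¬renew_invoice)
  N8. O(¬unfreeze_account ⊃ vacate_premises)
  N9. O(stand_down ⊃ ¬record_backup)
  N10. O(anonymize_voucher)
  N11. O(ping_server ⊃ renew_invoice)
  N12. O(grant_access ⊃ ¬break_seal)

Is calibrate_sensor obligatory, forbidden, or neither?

Premise 2 is O(break_seal ⊃ calibrate_sensor), but O(break_seal) is not derivable from the premises, so it does not yield O(calibrate_sensor).
No premise or chain of K-axiom applications forces O(calibrate_sensor), and none forces O(¬calibrate_sensor). So calibrate_sensor is neither obligatory nor forbidden under these norms.

Neither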